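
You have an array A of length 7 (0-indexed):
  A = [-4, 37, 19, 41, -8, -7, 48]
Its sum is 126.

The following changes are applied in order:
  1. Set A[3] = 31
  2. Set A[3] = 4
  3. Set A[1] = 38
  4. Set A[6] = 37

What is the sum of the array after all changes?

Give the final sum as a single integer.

Initial sum: 126
Change 1: A[3] 41 -> 31, delta = -10, sum = 116
Change 2: A[3] 31 -> 4, delta = -27, sum = 89
Change 3: A[1] 37 -> 38, delta = 1, sum = 90
Change 4: A[6] 48 -> 37, delta = -11, sum = 79

Answer: 79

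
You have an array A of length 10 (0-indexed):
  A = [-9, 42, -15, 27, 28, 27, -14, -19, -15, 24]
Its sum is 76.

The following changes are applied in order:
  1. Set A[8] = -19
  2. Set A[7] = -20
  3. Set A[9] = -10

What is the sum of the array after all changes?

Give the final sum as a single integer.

Initial sum: 76
Change 1: A[8] -15 -> -19, delta = -4, sum = 72
Change 2: A[7] -19 -> -20, delta = -1, sum = 71
Change 3: A[9] 24 -> -10, delta = -34, sum = 37

Answer: 37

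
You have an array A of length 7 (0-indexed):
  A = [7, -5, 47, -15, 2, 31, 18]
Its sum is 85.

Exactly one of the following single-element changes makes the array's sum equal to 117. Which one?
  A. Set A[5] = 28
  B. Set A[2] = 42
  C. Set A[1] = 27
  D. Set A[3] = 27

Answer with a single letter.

Answer: C

Derivation:
Option A: A[5] 31->28, delta=-3, new_sum=85+(-3)=82
Option B: A[2] 47->42, delta=-5, new_sum=85+(-5)=80
Option C: A[1] -5->27, delta=32, new_sum=85+(32)=117 <-- matches target
Option D: A[3] -15->27, delta=42, new_sum=85+(42)=127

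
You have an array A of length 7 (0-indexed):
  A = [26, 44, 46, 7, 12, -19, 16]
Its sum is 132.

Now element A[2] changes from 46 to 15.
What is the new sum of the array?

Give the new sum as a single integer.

Answer: 101

Derivation:
Old value at index 2: 46
New value at index 2: 15
Delta = 15 - 46 = -31
New sum = old_sum + delta = 132 + (-31) = 101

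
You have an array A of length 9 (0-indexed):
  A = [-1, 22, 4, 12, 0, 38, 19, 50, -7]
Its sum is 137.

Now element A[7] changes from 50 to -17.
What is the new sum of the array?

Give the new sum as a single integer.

Old value at index 7: 50
New value at index 7: -17
Delta = -17 - 50 = -67
New sum = old_sum + delta = 137 + (-67) = 70

Answer: 70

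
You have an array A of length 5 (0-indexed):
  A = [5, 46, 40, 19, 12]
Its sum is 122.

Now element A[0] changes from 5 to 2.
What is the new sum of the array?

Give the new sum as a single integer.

Answer: 119

Derivation:
Old value at index 0: 5
New value at index 0: 2
Delta = 2 - 5 = -3
New sum = old_sum + delta = 122 + (-3) = 119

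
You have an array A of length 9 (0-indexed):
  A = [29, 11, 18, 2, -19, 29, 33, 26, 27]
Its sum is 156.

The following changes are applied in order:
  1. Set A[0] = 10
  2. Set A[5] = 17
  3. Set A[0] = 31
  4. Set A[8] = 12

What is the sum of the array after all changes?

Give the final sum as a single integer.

Answer: 131

Derivation:
Initial sum: 156
Change 1: A[0] 29 -> 10, delta = -19, sum = 137
Change 2: A[5] 29 -> 17, delta = -12, sum = 125
Change 3: A[0] 10 -> 31, delta = 21, sum = 146
Change 4: A[8] 27 -> 12, delta = -15, sum = 131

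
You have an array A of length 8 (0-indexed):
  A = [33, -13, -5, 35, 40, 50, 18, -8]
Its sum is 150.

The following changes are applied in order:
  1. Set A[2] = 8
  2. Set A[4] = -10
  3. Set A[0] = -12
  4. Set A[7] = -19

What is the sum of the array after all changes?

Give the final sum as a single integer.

Answer: 57

Derivation:
Initial sum: 150
Change 1: A[2] -5 -> 8, delta = 13, sum = 163
Change 2: A[4] 40 -> -10, delta = -50, sum = 113
Change 3: A[0] 33 -> -12, delta = -45, sum = 68
Change 4: A[7] -8 -> -19, delta = -11, sum = 57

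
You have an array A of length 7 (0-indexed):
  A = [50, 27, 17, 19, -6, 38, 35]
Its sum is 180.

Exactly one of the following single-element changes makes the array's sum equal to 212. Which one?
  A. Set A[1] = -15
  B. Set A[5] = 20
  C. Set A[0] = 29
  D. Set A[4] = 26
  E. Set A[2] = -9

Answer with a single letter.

Answer: D

Derivation:
Option A: A[1] 27->-15, delta=-42, new_sum=180+(-42)=138
Option B: A[5] 38->20, delta=-18, new_sum=180+(-18)=162
Option C: A[0] 50->29, delta=-21, new_sum=180+(-21)=159
Option D: A[4] -6->26, delta=32, new_sum=180+(32)=212 <-- matches target
Option E: A[2] 17->-9, delta=-26, new_sum=180+(-26)=154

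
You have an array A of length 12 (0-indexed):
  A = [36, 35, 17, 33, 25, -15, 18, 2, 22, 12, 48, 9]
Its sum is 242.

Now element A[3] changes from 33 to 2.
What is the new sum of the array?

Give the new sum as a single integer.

Answer: 211

Derivation:
Old value at index 3: 33
New value at index 3: 2
Delta = 2 - 33 = -31
New sum = old_sum + delta = 242 + (-31) = 211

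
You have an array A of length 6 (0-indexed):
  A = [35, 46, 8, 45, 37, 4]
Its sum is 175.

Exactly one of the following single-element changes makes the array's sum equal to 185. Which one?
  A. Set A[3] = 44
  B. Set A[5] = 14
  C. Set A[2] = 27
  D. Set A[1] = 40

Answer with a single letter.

Option A: A[3] 45->44, delta=-1, new_sum=175+(-1)=174
Option B: A[5] 4->14, delta=10, new_sum=175+(10)=185 <-- matches target
Option C: A[2] 8->27, delta=19, new_sum=175+(19)=194
Option D: A[1] 46->40, delta=-6, new_sum=175+(-6)=169

Answer: B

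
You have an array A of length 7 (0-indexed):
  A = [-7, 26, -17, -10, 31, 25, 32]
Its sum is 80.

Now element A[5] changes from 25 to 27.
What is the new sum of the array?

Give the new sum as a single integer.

Old value at index 5: 25
New value at index 5: 27
Delta = 27 - 25 = 2
New sum = old_sum + delta = 80 + (2) = 82

Answer: 82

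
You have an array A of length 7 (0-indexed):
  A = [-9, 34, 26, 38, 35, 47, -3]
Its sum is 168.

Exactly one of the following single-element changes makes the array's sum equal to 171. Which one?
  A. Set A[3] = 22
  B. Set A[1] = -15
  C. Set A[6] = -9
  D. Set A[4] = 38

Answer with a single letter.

Answer: D

Derivation:
Option A: A[3] 38->22, delta=-16, new_sum=168+(-16)=152
Option B: A[1] 34->-15, delta=-49, new_sum=168+(-49)=119
Option C: A[6] -3->-9, delta=-6, new_sum=168+(-6)=162
Option D: A[4] 35->38, delta=3, new_sum=168+(3)=171 <-- matches target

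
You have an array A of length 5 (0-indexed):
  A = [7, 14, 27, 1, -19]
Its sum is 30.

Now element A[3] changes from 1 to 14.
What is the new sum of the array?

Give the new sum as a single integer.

Old value at index 3: 1
New value at index 3: 14
Delta = 14 - 1 = 13
New sum = old_sum + delta = 30 + (13) = 43

Answer: 43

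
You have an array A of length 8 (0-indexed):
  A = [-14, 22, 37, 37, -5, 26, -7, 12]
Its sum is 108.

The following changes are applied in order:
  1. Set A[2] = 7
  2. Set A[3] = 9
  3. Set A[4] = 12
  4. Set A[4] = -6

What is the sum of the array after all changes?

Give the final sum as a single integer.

Initial sum: 108
Change 1: A[2] 37 -> 7, delta = -30, sum = 78
Change 2: A[3] 37 -> 9, delta = -28, sum = 50
Change 3: A[4] -5 -> 12, delta = 17, sum = 67
Change 4: A[4] 12 -> -6, delta = -18, sum = 49

Answer: 49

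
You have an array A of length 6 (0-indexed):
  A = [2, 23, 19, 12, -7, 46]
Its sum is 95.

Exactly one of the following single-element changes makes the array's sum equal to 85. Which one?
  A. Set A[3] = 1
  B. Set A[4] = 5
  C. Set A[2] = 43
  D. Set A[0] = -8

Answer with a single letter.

Option A: A[3] 12->1, delta=-11, new_sum=95+(-11)=84
Option B: A[4] -7->5, delta=12, new_sum=95+(12)=107
Option C: A[2] 19->43, delta=24, new_sum=95+(24)=119
Option D: A[0] 2->-8, delta=-10, new_sum=95+(-10)=85 <-- matches target

Answer: D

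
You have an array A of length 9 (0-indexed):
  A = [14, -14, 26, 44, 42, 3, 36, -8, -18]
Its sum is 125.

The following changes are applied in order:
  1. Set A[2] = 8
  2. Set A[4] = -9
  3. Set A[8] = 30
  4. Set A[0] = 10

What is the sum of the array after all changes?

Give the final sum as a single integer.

Initial sum: 125
Change 1: A[2] 26 -> 8, delta = -18, sum = 107
Change 2: A[4] 42 -> -9, delta = -51, sum = 56
Change 3: A[8] -18 -> 30, delta = 48, sum = 104
Change 4: A[0] 14 -> 10, delta = -4, sum = 100

Answer: 100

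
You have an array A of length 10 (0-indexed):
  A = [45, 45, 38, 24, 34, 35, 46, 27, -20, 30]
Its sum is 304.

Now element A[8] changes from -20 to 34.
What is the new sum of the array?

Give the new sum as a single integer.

Old value at index 8: -20
New value at index 8: 34
Delta = 34 - -20 = 54
New sum = old_sum + delta = 304 + (54) = 358

Answer: 358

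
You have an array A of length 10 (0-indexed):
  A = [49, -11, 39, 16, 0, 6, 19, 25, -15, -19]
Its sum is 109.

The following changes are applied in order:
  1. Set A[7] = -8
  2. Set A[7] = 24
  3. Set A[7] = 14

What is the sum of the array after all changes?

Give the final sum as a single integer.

Answer: 98

Derivation:
Initial sum: 109
Change 1: A[7] 25 -> -8, delta = -33, sum = 76
Change 2: A[7] -8 -> 24, delta = 32, sum = 108
Change 3: A[7] 24 -> 14, delta = -10, sum = 98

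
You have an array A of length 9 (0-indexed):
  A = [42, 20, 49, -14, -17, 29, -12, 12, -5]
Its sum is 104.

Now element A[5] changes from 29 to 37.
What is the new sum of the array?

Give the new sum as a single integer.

Answer: 112

Derivation:
Old value at index 5: 29
New value at index 5: 37
Delta = 37 - 29 = 8
New sum = old_sum + delta = 104 + (8) = 112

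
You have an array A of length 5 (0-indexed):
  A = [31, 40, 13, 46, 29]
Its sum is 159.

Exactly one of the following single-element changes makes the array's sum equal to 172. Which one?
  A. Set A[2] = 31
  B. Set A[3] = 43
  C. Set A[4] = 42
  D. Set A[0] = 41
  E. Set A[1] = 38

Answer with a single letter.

Answer: C

Derivation:
Option A: A[2] 13->31, delta=18, new_sum=159+(18)=177
Option B: A[3] 46->43, delta=-3, new_sum=159+(-3)=156
Option C: A[4] 29->42, delta=13, new_sum=159+(13)=172 <-- matches target
Option D: A[0] 31->41, delta=10, new_sum=159+(10)=169
Option E: A[1] 40->38, delta=-2, new_sum=159+(-2)=157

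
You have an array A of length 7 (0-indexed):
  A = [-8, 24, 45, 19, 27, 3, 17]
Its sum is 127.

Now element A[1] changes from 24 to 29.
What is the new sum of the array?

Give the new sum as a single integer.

Answer: 132

Derivation:
Old value at index 1: 24
New value at index 1: 29
Delta = 29 - 24 = 5
New sum = old_sum + delta = 127 + (5) = 132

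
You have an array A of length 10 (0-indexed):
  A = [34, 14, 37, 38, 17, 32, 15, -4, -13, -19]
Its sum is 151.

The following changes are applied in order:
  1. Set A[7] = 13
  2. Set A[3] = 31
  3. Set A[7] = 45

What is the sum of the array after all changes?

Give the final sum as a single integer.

Answer: 193

Derivation:
Initial sum: 151
Change 1: A[7] -4 -> 13, delta = 17, sum = 168
Change 2: A[3] 38 -> 31, delta = -7, sum = 161
Change 3: A[7] 13 -> 45, delta = 32, sum = 193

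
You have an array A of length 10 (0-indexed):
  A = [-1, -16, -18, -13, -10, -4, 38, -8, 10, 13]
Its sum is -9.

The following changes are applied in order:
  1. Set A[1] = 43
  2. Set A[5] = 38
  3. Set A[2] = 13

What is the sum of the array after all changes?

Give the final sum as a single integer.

Initial sum: -9
Change 1: A[1] -16 -> 43, delta = 59, sum = 50
Change 2: A[5] -4 -> 38, delta = 42, sum = 92
Change 3: A[2] -18 -> 13, delta = 31, sum = 123

Answer: 123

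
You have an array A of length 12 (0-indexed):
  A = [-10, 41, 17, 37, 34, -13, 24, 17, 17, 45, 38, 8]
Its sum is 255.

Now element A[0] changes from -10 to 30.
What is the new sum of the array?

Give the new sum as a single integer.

Answer: 295

Derivation:
Old value at index 0: -10
New value at index 0: 30
Delta = 30 - -10 = 40
New sum = old_sum + delta = 255 + (40) = 295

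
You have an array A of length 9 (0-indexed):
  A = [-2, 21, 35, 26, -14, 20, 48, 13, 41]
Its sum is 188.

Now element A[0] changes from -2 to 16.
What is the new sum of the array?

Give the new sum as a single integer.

Answer: 206

Derivation:
Old value at index 0: -2
New value at index 0: 16
Delta = 16 - -2 = 18
New sum = old_sum + delta = 188 + (18) = 206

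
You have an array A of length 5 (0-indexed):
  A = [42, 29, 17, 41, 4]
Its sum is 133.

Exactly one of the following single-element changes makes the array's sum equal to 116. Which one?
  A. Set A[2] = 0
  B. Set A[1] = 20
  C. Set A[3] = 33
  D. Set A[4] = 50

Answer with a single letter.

Option A: A[2] 17->0, delta=-17, new_sum=133+(-17)=116 <-- matches target
Option B: A[1] 29->20, delta=-9, new_sum=133+(-9)=124
Option C: A[3] 41->33, delta=-8, new_sum=133+(-8)=125
Option D: A[4] 4->50, delta=46, new_sum=133+(46)=179

Answer: A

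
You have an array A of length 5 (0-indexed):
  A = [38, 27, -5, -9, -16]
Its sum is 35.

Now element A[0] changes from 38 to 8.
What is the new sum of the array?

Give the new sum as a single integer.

Old value at index 0: 38
New value at index 0: 8
Delta = 8 - 38 = -30
New sum = old_sum + delta = 35 + (-30) = 5

Answer: 5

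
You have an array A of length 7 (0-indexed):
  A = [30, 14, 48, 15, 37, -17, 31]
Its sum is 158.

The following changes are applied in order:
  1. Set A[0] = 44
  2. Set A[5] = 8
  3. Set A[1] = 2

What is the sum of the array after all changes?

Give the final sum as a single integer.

Initial sum: 158
Change 1: A[0] 30 -> 44, delta = 14, sum = 172
Change 2: A[5] -17 -> 8, delta = 25, sum = 197
Change 3: A[1] 14 -> 2, delta = -12, sum = 185

Answer: 185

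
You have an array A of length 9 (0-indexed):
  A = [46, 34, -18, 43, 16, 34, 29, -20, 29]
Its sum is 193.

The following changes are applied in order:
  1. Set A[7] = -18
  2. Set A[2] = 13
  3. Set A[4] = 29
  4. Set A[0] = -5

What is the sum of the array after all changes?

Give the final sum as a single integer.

Initial sum: 193
Change 1: A[7] -20 -> -18, delta = 2, sum = 195
Change 2: A[2] -18 -> 13, delta = 31, sum = 226
Change 3: A[4] 16 -> 29, delta = 13, sum = 239
Change 4: A[0] 46 -> -5, delta = -51, sum = 188

Answer: 188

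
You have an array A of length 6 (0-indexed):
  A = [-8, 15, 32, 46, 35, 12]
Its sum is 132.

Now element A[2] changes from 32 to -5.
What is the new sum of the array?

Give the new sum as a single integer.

Old value at index 2: 32
New value at index 2: -5
Delta = -5 - 32 = -37
New sum = old_sum + delta = 132 + (-37) = 95

Answer: 95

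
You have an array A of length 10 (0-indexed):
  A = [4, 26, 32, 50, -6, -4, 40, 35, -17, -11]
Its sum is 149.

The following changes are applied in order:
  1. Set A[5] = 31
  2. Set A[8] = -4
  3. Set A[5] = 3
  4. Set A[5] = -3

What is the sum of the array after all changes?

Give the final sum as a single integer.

Initial sum: 149
Change 1: A[5] -4 -> 31, delta = 35, sum = 184
Change 2: A[8] -17 -> -4, delta = 13, sum = 197
Change 3: A[5] 31 -> 3, delta = -28, sum = 169
Change 4: A[5] 3 -> -3, delta = -6, sum = 163

Answer: 163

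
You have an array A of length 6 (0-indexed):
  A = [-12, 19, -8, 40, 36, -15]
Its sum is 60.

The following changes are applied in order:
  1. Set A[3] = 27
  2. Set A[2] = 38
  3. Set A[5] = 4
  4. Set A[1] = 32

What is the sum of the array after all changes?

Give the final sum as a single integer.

Answer: 125

Derivation:
Initial sum: 60
Change 1: A[3] 40 -> 27, delta = -13, sum = 47
Change 2: A[2] -8 -> 38, delta = 46, sum = 93
Change 3: A[5] -15 -> 4, delta = 19, sum = 112
Change 4: A[1] 19 -> 32, delta = 13, sum = 125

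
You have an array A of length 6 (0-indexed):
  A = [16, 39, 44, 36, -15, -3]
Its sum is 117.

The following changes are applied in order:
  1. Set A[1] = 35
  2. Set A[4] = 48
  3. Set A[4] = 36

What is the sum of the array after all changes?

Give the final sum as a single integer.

Answer: 164

Derivation:
Initial sum: 117
Change 1: A[1] 39 -> 35, delta = -4, sum = 113
Change 2: A[4] -15 -> 48, delta = 63, sum = 176
Change 3: A[4] 48 -> 36, delta = -12, sum = 164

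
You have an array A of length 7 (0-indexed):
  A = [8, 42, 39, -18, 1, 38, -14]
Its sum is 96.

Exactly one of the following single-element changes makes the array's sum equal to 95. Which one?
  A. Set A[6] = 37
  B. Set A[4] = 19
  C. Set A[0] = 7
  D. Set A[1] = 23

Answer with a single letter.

Answer: C

Derivation:
Option A: A[6] -14->37, delta=51, new_sum=96+(51)=147
Option B: A[4] 1->19, delta=18, new_sum=96+(18)=114
Option C: A[0] 8->7, delta=-1, new_sum=96+(-1)=95 <-- matches target
Option D: A[1] 42->23, delta=-19, new_sum=96+(-19)=77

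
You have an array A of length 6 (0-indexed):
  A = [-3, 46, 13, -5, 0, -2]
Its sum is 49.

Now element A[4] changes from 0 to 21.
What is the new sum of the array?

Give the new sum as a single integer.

Old value at index 4: 0
New value at index 4: 21
Delta = 21 - 0 = 21
New sum = old_sum + delta = 49 + (21) = 70

Answer: 70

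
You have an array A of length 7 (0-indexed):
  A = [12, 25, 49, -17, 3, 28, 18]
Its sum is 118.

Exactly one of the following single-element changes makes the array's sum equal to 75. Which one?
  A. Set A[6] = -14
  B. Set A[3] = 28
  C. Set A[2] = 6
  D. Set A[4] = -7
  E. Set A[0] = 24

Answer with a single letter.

Answer: C

Derivation:
Option A: A[6] 18->-14, delta=-32, new_sum=118+(-32)=86
Option B: A[3] -17->28, delta=45, new_sum=118+(45)=163
Option C: A[2] 49->6, delta=-43, new_sum=118+(-43)=75 <-- matches target
Option D: A[4] 3->-7, delta=-10, new_sum=118+(-10)=108
Option E: A[0] 12->24, delta=12, new_sum=118+(12)=130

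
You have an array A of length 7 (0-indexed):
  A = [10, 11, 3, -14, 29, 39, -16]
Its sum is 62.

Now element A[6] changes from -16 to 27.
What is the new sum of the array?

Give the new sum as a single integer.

Answer: 105

Derivation:
Old value at index 6: -16
New value at index 6: 27
Delta = 27 - -16 = 43
New sum = old_sum + delta = 62 + (43) = 105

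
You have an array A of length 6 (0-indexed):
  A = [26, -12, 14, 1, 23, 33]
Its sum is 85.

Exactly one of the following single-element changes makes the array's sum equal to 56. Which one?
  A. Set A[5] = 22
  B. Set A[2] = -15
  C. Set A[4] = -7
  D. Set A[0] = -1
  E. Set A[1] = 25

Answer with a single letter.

Answer: B

Derivation:
Option A: A[5] 33->22, delta=-11, new_sum=85+(-11)=74
Option B: A[2] 14->-15, delta=-29, new_sum=85+(-29)=56 <-- matches target
Option C: A[4] 23->-7, delta=-30, new_sum=85+(-30)=55
Option D: A[0] 26->-1, delta=-27, new_sum=85+(-27)=58
Option E: A[1] -12->25, delta=37, new_sum=85+(37)=122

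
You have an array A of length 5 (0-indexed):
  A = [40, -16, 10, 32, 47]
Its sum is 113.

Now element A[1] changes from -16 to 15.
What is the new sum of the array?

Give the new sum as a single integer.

Answer: 144

Derivation:
Old value at index 1: -16
New value at index 1: 15
Delta = 15 - -16 = 31
New sum = old_sum + delta = 113 + (31) = 144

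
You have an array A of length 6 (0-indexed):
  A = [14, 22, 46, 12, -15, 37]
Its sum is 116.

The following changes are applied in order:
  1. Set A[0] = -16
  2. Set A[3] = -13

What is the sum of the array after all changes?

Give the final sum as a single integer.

Initial sum: 116
Change 1: A[0] 14 -> -16, delta = -30, sum = 86
Change 2: A[3] 12 -> -13, delta = -25, sum = 61

Answer: 61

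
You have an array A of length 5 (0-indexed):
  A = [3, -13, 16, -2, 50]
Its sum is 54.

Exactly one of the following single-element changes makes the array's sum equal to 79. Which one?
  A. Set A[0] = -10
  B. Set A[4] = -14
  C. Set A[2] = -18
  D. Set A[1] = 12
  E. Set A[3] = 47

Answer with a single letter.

Option A: A[0] 3->-10, delta=-13, new_sum=54+(-13)=41
Option B: A[4] 50->-14, delta=-64, new_sum=54+(-64)=-10
Option C: A[2] 16->-18, delta=-34, new_sum=54+(-34)=20
Option D: A[1] -13->12, delta=25, new_sum=54+(25)=79 <-- matches target
Option E: A[3] -2->47, delta=49, new_sum=54+(49)=103

Answer: D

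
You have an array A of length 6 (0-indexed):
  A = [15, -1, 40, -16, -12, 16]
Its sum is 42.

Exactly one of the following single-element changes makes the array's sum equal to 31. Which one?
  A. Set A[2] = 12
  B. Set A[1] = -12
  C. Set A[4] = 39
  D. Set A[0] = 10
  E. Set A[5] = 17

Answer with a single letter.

Answer: B

Derivation:
Option A: A[2] 40->12, delta=-28, new_sum=42+(-28)=14
Option B: A[1] -1->-12, delta=-11, new_sum=42+(-11)=31 <-- matches target
Option C: A[4] -12->39, delta=51, new_sum=42+(51)=93
Option D: A[0] 15->10, delta=-5, new_sum=42+(-5)=37
Option E: A[5] 16->17, delta=1, new_sum=42+(1)=43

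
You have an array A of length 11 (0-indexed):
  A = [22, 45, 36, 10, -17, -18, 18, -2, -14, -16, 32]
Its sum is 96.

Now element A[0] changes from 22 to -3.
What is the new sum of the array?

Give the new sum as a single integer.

Answer: 71

Derivation:
Old value at index 0: 22
New value at index 0: -3
Delta = -3 - 22 = -25
New sum = old_sum + delta = 96 + (-25) = 71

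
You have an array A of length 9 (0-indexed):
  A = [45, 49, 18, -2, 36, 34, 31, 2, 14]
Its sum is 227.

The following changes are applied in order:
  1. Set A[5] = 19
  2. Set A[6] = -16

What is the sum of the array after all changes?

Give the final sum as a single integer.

Initial sum: 227
Change 1: A[5] 34 -> 19, delta = -15, sum = 212
Change 2: A[6] 31 -> -16, delta = -47, sum = 165

Answer: 165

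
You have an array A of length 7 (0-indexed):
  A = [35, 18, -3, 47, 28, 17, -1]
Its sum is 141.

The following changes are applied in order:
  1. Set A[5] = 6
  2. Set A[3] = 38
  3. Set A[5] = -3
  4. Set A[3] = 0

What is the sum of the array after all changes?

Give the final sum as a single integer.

Initial sum: 141
Change 1: A[5] 17 -> 6, delta = -11, sum = 130
Change 2: A[3] 47 -> 38, delta = -9, sum = 121
Change 3: A[5] 6 -> -3, delta = -9, sum = 112
Change 4: A[3] 38 -> 0, delta = -38, sum = 74

Answer: 74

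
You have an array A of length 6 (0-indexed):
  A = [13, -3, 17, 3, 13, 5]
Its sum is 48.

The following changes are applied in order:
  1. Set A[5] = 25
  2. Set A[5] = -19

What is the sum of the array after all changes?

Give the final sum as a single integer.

Initial sum: 48
Change 1: A[5] 5 -> 25, delta = 20, sum = 68
Change 2: A[5] 25 -> -19, delta = -44, sum = 24

Answer: 24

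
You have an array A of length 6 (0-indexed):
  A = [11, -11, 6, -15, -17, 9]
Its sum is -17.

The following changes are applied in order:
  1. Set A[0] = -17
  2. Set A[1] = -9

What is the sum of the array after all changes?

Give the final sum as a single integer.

Initial sum: -17
Change 1: A[0] 11 -> -17, delta = -28, sum = -45
Change 2: A[1] -11 -> -9, delta = 2, sum = -43

Answer: -43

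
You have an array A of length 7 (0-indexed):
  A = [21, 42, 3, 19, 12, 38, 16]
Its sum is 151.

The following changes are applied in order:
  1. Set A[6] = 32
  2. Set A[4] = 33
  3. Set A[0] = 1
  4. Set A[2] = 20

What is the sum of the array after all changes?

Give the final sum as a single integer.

Initial sum: 151
Change 1: A[6] 16 -> 32, delta = 16, sum = 167
Change 2: A[4] 12 -> 33, delta = 21, sum = 188
Change 3: A[0] 21 -> 1, delta = -20, sum = 168
Change 4: A[2] 3 -> 20, delta = 17, sum = 185

Answer: 185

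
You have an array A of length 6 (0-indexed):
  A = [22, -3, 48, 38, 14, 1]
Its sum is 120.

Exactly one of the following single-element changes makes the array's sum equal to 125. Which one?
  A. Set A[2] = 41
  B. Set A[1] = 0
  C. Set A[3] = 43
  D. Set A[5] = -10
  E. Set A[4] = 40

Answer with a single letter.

Option A: A[2] 48->41, delta=-7, new_sum=120+(-7)=113
Option B: A[1] -3->0, delta=3, new_sum=120+(3)=123
Option C: A[3] 38->43, delta=5, new_sum=120+(5)=125 <-- matches target
Option D: A[5] 1->-10, delta=-11, new_sum=120+(-11)=109
Option E: A[4] 14->40, delta=26, new_sum=120+(26)=146

Answer: C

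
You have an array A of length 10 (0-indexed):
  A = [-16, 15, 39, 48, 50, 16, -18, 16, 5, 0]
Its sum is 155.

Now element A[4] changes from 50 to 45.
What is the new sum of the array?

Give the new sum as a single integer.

Answer: 150

Derivation:
Old value at index 4: 50
New value at index 4: 45
Delta = 45 - 50 = -5
New sum = old_sum + delta = 155 + (-5) = 150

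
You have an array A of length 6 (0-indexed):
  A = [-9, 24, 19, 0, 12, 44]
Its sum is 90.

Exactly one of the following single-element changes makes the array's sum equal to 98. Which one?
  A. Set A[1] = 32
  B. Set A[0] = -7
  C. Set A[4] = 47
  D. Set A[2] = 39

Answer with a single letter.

Answer: A

Derivation:
Option A: A[1] 24->32, delta=8, new_sum=90+(8)=98 <-- matches target
Option B: A[0] -9->-7, delta=2, new_sum=90+(2)=92
Option C: A[4] 12->47, delta=35, new_sum=90+(35)=125
Option D: A[2] 19->39, delta=20, new_sum=90+(20)=110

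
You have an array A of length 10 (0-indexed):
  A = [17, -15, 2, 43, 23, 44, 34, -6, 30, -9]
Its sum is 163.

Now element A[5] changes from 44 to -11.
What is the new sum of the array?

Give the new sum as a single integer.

Old value at index 5: 44
New value at index 5: -11
Delta = -11 - 44 = -55
New sum = old_sum + delta = 163 + (-55) = 108

Answer: 108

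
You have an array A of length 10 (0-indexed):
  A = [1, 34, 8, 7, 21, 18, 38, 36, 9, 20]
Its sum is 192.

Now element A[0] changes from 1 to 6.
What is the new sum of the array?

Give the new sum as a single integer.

Old value at index 0: 1
New value at index 0: 6
Delta = 6 - 1 = 5
New sum = old_sum + delta = 192 + (5) = 197

Answer: 197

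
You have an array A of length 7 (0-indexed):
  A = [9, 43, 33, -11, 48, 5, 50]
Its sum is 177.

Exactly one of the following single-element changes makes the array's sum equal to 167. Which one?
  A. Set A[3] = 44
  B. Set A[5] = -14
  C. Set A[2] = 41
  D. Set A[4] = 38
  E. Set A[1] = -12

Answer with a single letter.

Answer: D

Derivation:
Option A: A[3] -11->44, delta=55, new_sum=177+(55)=232
Option B: A[5] 5->-14, delta=-19, new_sum=177+(-19)=158
Option C: A[2] 33->41, delta=8, new_sum=177+(8)=185
Option D: A[4] 48->38, delta=-10, new_sum=177+(-10)=167 <-- matches target
Option E: A[1] 43->-12, delta=-55, new_sum=177+(-55)=122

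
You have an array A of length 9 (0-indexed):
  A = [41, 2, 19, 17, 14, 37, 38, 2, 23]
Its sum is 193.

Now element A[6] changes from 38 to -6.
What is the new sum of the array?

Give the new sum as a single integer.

Old value at index 6: 38
New value at index 6: -6
Delta = -6 - 38 = -44
New sum = old_sum + delta = 193 + (-44) = 149

Answer: 149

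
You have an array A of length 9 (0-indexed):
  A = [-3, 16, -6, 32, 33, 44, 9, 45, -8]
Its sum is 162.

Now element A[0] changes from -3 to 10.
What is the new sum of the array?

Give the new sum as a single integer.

Answer: 175

Derivation:
Old value at index 0: -3
New value at index 0: 10
Delta = 10 - -3 = 13
New sum = old_sum + delta = 162 + (13) = 175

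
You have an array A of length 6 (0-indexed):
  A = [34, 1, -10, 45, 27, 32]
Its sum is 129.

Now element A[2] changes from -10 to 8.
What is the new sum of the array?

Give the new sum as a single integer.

Answer: 147

Derivation:
Old value at index 2: -10
New value at index 2: 8
Delta = 8 - -10 = 18
New sum = old_sum + delta = 129 + (18) = 147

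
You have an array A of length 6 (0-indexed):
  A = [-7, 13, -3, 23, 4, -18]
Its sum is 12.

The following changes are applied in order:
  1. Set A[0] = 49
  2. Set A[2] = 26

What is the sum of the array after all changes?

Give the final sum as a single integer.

Answer: 97

Derivation:
Initial sum: 12
Change 1: A[0] -7 -> 49, delta = 56, sum = 68
Change 2: A[2] -3 -> 26, delta = 29, sum = 97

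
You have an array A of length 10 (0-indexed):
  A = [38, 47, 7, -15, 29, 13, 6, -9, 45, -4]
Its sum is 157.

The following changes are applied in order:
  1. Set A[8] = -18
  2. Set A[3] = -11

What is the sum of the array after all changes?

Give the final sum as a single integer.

Answer: 98

Derivation:
Initial sum: 157
Change 1: A[8] 45 -> -18, delta = -63, sum = 94
Change 2: A[3] -15 -> -11, delta = 4, sum = 98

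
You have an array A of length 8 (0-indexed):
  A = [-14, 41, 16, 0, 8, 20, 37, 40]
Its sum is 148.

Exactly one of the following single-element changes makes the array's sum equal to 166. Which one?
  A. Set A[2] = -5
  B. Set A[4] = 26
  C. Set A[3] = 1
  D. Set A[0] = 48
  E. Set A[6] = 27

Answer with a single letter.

Option A: A[2] 16->-5, delta=-21, new_sum=148+(-21)=127
Option B: A[4] 8->26, delta=18, new_sum=148+(18)=166 <-- matches target
Option C: A[3] 0->1, delta=1, new_sum=148+(1)=149
Option D: A[0] -14->48, delta=62, new_sum=148+(62)=210
Option E: A[6] 37->27, delta=-10, new_sum=148+(-10)=138

Answer: B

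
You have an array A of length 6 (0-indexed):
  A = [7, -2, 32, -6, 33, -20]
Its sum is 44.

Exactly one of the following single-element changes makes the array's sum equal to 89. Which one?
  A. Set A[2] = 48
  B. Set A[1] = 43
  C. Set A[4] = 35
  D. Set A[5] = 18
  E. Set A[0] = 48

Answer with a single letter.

Answer: B

Derivation:
Option A: A[2] 32->48, delta=16, new_sum=44+(16)=60
Option B: A[1] -2->43, delta=45, new_sum=44+(45)=89 <-- matches target
Option C: A[4] 33->35, delta=2, new_sum=44+(2)=46
Option D: A[5] -20->18, delta=38, new_sum=44+(38)=82
Option E: A[0] 7->48, delta=41, new_sum=44+(41)=85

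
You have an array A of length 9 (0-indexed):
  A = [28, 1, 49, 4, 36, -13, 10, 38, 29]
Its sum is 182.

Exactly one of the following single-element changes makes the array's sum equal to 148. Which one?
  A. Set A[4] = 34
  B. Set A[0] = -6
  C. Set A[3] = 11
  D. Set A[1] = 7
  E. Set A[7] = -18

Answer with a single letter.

Answer: B

Derivation:
Option A: A[4] 36->34, delta=-2, new_sum=182+(-2)=180
Option B: A[0] 28->-6, delta=-34, new_sum=182+(-34)=148 <-- matches target
Option C: A[3] 4->11, delta=7, new_sum=182+(7)=189
Option D: A[1] 1->7, delta=6, new_sum=182+(6)=188
Option E: A[7] 38->-18, delta=-56, new_sum=182+(-56)=126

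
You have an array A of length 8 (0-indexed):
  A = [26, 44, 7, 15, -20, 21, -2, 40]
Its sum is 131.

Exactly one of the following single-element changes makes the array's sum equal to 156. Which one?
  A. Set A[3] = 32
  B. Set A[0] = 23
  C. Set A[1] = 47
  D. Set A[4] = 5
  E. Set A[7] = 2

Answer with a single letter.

Answer: D

Derivation:
Option A: A[3] 15->32, delta=17, new_sum=131+(17)=148
Option B: A[0] 26->23, delta=-3, new_sum=131+(-3)=128
Option C: A[1] 44->47, delta=3, new_sum=131+(3)=134
Option D: A[4] -20->5, delta=25, new_sum=131+(25)=156 <-- matches target
Option E: A[7] 40->2, delta=-38, new_sum=131+(-38)=93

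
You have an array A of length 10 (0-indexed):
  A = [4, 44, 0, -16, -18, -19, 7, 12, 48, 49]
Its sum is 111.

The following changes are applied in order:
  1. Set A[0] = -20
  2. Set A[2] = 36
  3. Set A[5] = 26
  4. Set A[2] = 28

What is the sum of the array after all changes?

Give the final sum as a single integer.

Answer: 160

Derivation:
Initial sum: 111
Change 1: A[0] 4 -> -20, delta = -24, sum = 87
Change 2: A[2] 0 -> 36, delta = 36, sum = 123
Change 3: A[5] -19 -> 26, delta = 45, sum = 168
Change 4: A[2] 36 -> 28, delta = -8, sum = 160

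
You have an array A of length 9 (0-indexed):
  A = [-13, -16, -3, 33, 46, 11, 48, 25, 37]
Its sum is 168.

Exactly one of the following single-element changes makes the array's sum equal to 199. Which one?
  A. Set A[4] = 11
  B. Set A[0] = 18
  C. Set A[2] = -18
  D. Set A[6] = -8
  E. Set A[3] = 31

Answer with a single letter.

Option A: A[4] 46->11, delta=-35, new_sum=168+(-35)=133
Option B: A[0] -13->18, delta=31, new_sum=168+(31)=199 <-- matches target
Option C: A[2] -3->-18, delta=-15, new_sum=168+(-15)=153
Option D: A[6] 48->-8, delta=-56, new_sum=168+(-56)=112
Option E: A[3] 33->31, delta=-2, new_sum=168+(-2)=166

Answer: B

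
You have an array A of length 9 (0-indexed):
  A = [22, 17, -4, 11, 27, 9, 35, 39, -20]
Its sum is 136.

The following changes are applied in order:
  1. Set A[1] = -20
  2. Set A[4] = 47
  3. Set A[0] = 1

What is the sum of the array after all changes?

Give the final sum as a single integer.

Initial sum: 136
Change 1: A[1] 17 -> -20, delta = -37, sum = 99
Change 2: A[4] 27 -> 47, delta = 20, sum = 119
Change 3: A[0] 22 -> 1, delta = -21, sum = 98

Answer: 98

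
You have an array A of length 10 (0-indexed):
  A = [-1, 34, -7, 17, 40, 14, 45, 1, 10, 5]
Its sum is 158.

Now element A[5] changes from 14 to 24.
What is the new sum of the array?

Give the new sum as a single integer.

Old value at index 5: 14
New value at index 5: 24
Delta = 24 - 14 = 10
New sum = old_sum + delta = 158 + (10) = 168

Answer: 168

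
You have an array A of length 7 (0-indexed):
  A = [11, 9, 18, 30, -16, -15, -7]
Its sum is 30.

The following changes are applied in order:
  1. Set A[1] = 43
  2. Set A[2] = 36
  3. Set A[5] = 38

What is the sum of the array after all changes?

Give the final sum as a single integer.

Answer: 135

Derivation:
Initial sum: 30
Change 1: A[1] 9 -> 43, delta = 34, sum = 64
Change 2: A[2] 18 -> 36, delta = 18, sum = 82
Change 3: A[5] -15 -> 38, delta = 53, sum = 135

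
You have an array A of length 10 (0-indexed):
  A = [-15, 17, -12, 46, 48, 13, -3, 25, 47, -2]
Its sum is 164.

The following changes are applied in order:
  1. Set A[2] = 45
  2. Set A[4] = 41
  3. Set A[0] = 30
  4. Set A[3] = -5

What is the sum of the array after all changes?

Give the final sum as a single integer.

Initial sum: 164
Change 1: A[2] -12 -> 45, delta = 57, sum = 221
Change 2: A[4] 48 -> 41, delta = -7, sum = 214
Change 3: A[0] -15 -> 30, delta = 45, sum = 259
Change 4: A[3] 46 -> -5, delta = -51, sum = 208

Answer: 208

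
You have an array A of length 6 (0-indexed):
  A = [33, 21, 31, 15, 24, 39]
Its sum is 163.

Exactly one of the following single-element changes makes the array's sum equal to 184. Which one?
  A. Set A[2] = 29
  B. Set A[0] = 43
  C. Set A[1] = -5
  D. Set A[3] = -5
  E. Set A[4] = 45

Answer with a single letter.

Answer: E

Derivation:
Option A: A[2] 31->29, delta=-2, new_sum=163+(-2)=161
Option B: A[0] 33->43, delta=10, new_sum=163+(10)=173
Option C: A[1] 21->-5, delta=-26, new_sum=163+(-26)=137
Option D: A[3] 15->-5, delta=-20, new_sum=163+(-20)=143
Option E: A[4] 24->45, delta=21, new_sum=163+(21)=184 <-- matches target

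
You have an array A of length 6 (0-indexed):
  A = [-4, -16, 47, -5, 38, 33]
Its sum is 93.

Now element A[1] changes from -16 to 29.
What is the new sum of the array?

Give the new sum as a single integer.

Old value at index 1: -16
New value at index 1: 29
Delta = 29 - -16 = 45
New sum = old_sum + delta = 93 + (45) = 138

Answer: 138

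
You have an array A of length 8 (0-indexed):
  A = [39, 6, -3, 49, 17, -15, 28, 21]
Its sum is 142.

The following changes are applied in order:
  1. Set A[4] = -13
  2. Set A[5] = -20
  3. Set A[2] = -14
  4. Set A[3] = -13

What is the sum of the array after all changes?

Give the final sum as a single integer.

Initial sum: 142
Change 1: A[4] 17 -> -13, delta = -30, sum = 112
Change 2: A[5] -15 -> -20, delta = -5, sum = 107
Change 3: A[2] -3 -> -14, delta = -11, sum = 96
Change 4: A[3] 49 -> -13, delta = -62, sum = 34

Answer: 34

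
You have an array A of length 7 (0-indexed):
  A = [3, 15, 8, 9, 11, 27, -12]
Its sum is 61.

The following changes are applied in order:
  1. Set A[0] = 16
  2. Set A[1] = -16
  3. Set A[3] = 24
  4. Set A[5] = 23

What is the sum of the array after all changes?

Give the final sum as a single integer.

Answer: 54

Derivation:
Initial sum: 61
Change 1: A[0] 3 -> 16, delta = 13, sum = 74
Change 2: A[1] 15 -> -16, delta = -31, sum = 43
Change 3: A[3] 9 -> 24, delta = 15, sum = 58
Change 4: A[5] 27 -> 23, delta = -4, sum = 54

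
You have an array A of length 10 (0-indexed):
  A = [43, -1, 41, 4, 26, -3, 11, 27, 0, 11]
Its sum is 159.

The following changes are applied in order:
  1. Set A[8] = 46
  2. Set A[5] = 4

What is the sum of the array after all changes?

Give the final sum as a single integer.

Answer: 212

Derivation:
Initial sum: 159
Change 1: A[8] 0 -> 46, delta = 46, sum = 205
Change 2: A[5] -3 -> 4, delta = 7, sum = 212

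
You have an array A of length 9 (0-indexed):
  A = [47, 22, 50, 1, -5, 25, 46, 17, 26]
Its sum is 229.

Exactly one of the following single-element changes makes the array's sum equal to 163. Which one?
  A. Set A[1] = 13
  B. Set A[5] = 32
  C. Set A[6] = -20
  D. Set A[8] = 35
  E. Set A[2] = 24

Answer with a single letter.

Option A: A[1] 22->13, delta=-9, new_sum=229+(-9)=220
Option B: A[5] 25->32, delta=7, new_sum=229+(7)=236
Option C: A[6] 46->-20, delta=-66, new_sum=229+(-66)=163 <-- matches target
Option D: A[8] 26->35, delta=9, new_sum=229+(9)=238
Option E: A[2] 50->24, delta=-26, new_sum=229+(-26)=203

Answer: C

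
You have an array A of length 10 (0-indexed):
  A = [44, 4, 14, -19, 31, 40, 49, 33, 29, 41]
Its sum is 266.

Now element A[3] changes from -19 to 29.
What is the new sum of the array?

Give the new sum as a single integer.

Old value at index 3: -19
New value at index 3: 29
Delta = 29 - -19 = 48
New sum = old_sum + delta = 266 + (48) = 314

Answer: 314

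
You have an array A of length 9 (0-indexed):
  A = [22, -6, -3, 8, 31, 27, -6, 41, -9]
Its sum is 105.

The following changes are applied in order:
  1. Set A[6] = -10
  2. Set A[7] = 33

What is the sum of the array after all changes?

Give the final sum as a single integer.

Initial sum: 105
Change 1: A[6] -6 -> -10, delta = -4, sum = 101
Change 2: A[7] 41 -> 33, delta = -8, sum = 93

Answer: 93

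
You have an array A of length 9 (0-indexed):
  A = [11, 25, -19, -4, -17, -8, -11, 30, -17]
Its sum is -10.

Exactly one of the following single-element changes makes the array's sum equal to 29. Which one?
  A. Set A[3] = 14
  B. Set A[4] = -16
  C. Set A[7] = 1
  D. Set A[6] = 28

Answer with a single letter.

Option A: A[3] -4->14, delta=18, new_sum=-10+(18)=8
Option B: A[4] -17->-16, delta=1, new_sum=-10+(1)=-9
Option C: A[7] 30->1, delta=-29, new_sum=-10+(-29)=-39
Option D: A[6] -11->28, delta=39, new_sum=-10+(39)=29 <-- matches target

Answer: D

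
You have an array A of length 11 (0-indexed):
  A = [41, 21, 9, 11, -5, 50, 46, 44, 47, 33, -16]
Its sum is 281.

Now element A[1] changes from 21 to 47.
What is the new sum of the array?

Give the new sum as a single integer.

Old value at index 1: 21
New value at index 1: 47
Delta = 47 - 21 = 26
New sum = old_sum + delta = 281 + (26) = 307

Answer: 307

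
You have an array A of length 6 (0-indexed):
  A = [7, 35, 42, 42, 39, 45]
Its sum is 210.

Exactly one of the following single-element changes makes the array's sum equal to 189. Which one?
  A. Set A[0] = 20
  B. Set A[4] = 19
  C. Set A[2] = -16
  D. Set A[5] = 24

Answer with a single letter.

Answer: D

Derivation:
Option A: A[0] 7->20, delta=13, new_sum=210+(13)=223
Option B: A[4] 39->19, delta=-20, new_sum=210+(-20)=190
Option C: A[2] 42->-16, delta=-58, new_sum=210+(-58)=152
Option D: A[5] 45->24, delta=-21, new_sum=210+(-21)=189 <-- matches target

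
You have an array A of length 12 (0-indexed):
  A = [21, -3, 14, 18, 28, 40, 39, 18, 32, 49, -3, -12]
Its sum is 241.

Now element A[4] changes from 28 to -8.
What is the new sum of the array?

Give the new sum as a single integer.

Old value at index 4: 28
New value at index 4: -8
Delta = -8 - 28 = -36
New sum = old_sum + delta = 241 + (-36) = 205

Answer: 205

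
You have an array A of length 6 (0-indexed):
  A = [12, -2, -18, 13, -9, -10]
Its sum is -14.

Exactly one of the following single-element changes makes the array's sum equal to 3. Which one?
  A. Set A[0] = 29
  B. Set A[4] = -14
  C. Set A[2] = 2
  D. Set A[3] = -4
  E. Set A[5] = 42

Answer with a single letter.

Option A: A[0] 12->29, delta=17, new_sum=-14+(17)=3 <-- matches target
Option B: A[4] -9->-14, delta=-5, new_sum=-14+(-5)=-19
Option C: A[2] -18->2, delta=20, new_sum=-14+(20)=6
Option D: A[3] 13->-4, delta=-17, new_sum=-14+(-17)=-31
Option E: A[5] -10->42, delta=52, new_sum=-14+(52)=38

Answer: A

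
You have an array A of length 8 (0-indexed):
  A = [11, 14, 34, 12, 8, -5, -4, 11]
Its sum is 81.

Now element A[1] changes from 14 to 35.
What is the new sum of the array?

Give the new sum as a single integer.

Old value at index 1: 14
New value at index 1: 35
Delta = 35 - 14 = 21
New sum = old_sum + delta = 81 + (21) = 102

Answer: 102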